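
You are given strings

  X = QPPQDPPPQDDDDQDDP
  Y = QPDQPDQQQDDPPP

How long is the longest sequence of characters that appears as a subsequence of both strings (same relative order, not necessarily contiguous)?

Taking Q [1,1] → P [2,2] → P [3,5] → Q [4,7] → Q [9,8] → Q [14,9] → D [15,10] → D [16,11] → P [17,14] gives a common subsequence of length 9. dp[17][14] = 9 confirms this is the maximum.

9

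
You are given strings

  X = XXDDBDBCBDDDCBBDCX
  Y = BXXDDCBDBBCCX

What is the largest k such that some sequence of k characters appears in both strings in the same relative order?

One common subsequence of length 11: X at X[1]=Y[2], X at X[2]=Y[3], D at X[3]=Y[4], D at X[4]=Y[5], B at X[5]=Y[7], D at X[6]=Y[8], B at X[7]=Y[9], B at X[9]=Y[10], C at X[13]=Y[11], C at X[17]=Y[12], X at X[18]=Y[13]. The LCS DP gives dp[18][13] = 11, so this is optimal.

11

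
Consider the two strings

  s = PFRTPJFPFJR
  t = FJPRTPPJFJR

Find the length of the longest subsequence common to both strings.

8

Pick P (s #1, t #3), then R (s #3, t #4), then T (s #4, t #5), then P (s #5, t #7), then J (s #6, t #8), then F (s #9, t #9), then J (s #10, t #10), then R (s #11, t #11); all 8 characters appear in both, in order, and the DP table's final entry dp[11][11] is also 8, so no common subsequence is longer.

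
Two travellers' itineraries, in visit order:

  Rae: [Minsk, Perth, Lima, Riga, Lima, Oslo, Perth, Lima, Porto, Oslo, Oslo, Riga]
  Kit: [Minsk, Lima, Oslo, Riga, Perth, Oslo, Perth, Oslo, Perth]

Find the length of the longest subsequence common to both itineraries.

6

Taking Minsk (Rae #1, Kit #1); then Lima (Rae #3, Kit #2); then Riga (Rae #4, Kit #4); then Oslo (Rae #6, Kit #6); then Perth (Rae #7, Kit #7); then Oslo (Rae #10, Kit #8) gives a common subsequence of length 6. Since dp[12][9] = 6, nothing longer is possible.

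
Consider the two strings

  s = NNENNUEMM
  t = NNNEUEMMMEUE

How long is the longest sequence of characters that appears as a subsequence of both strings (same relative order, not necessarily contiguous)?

Pick N [1,2], N [2,3], E [3,4], U [6,5], E [7,6], M [8,8], M [9,9]; all 7 characters appear in both, in order, and the DP table's final entry dp[9][12] is also 7, so no common subsequence is longer.

7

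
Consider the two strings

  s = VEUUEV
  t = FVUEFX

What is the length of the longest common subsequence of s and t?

Let dp[i][j] be the LCS length of the first i characters of s and the first j characters of t. dp[i][j] = dp[i-1][j-1]+1 when the i-th and j-th characters match, else max(dp[i-1][j], dp[i][j-1]).
    ·  F  V  U  E  F  X
 ·  0  0  0  0  0  0  0
 V  0  0  1  1  1  1  1
 E  0  0  1  1  2  2  2
 U  0  0  1  2  2  2  2
 U  0  0  1  2  2  2  2
 E  0  0  1  2  3  3  3
 V  0  0  1  2  3  3  3
dp[6][6] = 3. One LCS (by backtracking along matches): VUE.

3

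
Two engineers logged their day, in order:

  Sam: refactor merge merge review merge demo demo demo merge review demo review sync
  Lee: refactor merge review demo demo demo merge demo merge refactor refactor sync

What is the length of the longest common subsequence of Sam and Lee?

Pick refactor (Sam #1, Lee #1), then merge (Sam #3, Lee #2), then review (Sam #4, Lee #3), then demo (Sam #6, Lee #4), then demo (Sam #7, Lee #5), then demo (Sam #8, Lee #6), then merge (Sam #9, Lee #7), then demo (Sam #11, Lee #8), then sync (Sam #13, Lee #12); all 9 tasks appear in both, in order. dp[13][12] = 9 confirms this is the maximum.

9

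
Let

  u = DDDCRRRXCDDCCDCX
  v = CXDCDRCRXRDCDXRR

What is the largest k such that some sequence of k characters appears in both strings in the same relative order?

Pick D [1,3] → D [2,5] → C [4,7] → R [5,8] → R [7,10] → D [11,11] → C [13,12] → D [14,13] → X [16,14]; all 9 characters appear in both, in order, and the DP table's final entry dp[16][16] is also 9, so no common subsequence is longer.

9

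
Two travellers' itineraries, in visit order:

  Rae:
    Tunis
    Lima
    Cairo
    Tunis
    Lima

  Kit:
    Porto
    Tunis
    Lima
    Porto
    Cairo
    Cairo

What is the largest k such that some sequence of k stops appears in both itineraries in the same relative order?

Match Tunis [1,2]; then Lima [2,3]; then Cairo [3,6] — 3 stops in the same relative order in both. Since dp[5][6] = 3, nothing longer is possible.

3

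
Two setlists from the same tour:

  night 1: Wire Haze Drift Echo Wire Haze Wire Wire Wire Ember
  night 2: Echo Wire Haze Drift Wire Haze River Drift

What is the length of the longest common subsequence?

5

One common subsequence of length 5: Wire [1,2]; then Haze [2,3]; then Drift [3,4]; then Wire [5,5]; then Haze [6,6]. The LCS DP gives dp[10][8] = 5, so this is optimal.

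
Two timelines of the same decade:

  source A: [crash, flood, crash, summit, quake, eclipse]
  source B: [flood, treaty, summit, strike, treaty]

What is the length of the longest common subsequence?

2

Taking flood at source A[2]=source B[1], summit at source A[4]=source B[3] gives a common subsequence of length 2. Since dp[6][5] = 2, nothing longer is possible.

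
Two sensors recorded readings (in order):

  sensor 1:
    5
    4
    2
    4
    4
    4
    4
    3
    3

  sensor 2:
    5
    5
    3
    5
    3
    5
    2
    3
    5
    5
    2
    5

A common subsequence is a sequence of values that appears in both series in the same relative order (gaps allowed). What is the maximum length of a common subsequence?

3

Match 5 (sensor 1 #1, sensor 2 #6), 2 (sensor 1 #3, sensor 2 #7), 3 (sensor 1 #8, sensor 2 #8) — 3 values in the same relative order in both. The LCS DP gives dp[9][12] = 3, so this is optimal.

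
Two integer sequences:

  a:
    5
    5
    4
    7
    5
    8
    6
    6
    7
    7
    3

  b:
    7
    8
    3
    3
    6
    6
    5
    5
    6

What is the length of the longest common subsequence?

4

Taking 7 [4,1]; then 8 [6,2]; then 6 [7,6]; then 6 [8,9] gives a common subsequence of length 4, and the DP table's final entry dp[11][9] is also 4, so no common subsequence is longer.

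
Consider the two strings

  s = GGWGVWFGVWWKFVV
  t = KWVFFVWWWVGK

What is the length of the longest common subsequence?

Match W [3,2]; then V [5,3]; then F [7,5]; then V [9,6]; then W [10,8]; then W [11,9]; then K [12,12] — 7 characters in the same relative order in both. Since dp[15][12] = 7, nothing longer is possible.

7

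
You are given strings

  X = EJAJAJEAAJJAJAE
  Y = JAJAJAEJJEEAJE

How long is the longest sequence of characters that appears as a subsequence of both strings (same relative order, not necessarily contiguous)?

One common subsequence of length 11: J [2,1], A [3,2], J [4,3], A [5,4], J [6,5], E [7,7], J [10,8], J [11,9], A [12,12], J [13,13], E [15,14]. Since dp[15][14] = 11, nothing longer is possible.

11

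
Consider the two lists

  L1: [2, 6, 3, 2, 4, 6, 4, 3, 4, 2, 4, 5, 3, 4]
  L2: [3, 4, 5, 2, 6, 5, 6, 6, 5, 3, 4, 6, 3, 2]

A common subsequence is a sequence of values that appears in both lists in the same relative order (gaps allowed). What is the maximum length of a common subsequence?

7

Match 2 [1,4], then 6 [2,8], then 3 [3,10], then 4 [5,11], then 6 [6,12], then 3 [8,13], then 2 [10,14] — 7 values in the same relative order in both. dp[14][14] = 7 confirms this is the maximum.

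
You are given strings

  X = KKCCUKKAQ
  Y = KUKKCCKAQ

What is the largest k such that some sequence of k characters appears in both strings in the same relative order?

7

Let dp[i][j] be the LCS length of the first i characters of X and the first j characters of Y. dp[i][j] = dp[i-1][j-1]+1 when the i-th and j-th characters match, else max(dp[i-1][j], dp[i][j-1]).
    ·  K  U  K  K  C  C  K  A  Q
 ·  0  0  0  0  0  0  0  0  0  0
 K  0  1  1  1  1  1  1  1  1  1
 K  0  1  1  2  2  2  2  2  2  2
 C  0  1  1  2  2  3  3  3  3  3
 C  0  1  1  2  2  3  4  4  4  4
 U  0  1  2  2  2  3  4  4  4  4
 K  0  1  2  3  3  3  4  5  5  5
 K  0  1  2  3  4  4  4  5  5  5
 A  0  1  2  3  4  4  4  5  6  6
 Q  0  1  2  3  4  4  4  5  6  7
dp[9][9] = 7. One LCS (by backtracking along matches): KKCCKAQ.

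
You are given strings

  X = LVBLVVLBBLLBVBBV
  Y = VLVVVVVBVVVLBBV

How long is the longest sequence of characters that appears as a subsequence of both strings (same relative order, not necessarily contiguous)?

9

Match L at X[1]=Y[2]; then V at X[2]=Y[7]; then B at X[3]=Y[8]; then V at X[5]=Y[10]; then V at X[6]=Y[11]; then L at X[11]=Y[12]; then B at X[14]=Y[13]; then B at X[15]=Y[14]; then V at X[16]=Y[15] — 9 characters in the same relative order in both. Since dp[16][15] = 9, nothing longer is possible.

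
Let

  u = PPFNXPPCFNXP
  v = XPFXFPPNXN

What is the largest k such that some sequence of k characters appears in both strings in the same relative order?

Let dp[i][j] be the LCS length of the first i characters of u and the first j characters of v. dp[i][j] = dp[i-1][j-1]+1 when the i-th and j-th characters match, else max(dp[i-1][j], dp[i][j-1]).
    ·  X  P  F  X  F  P  P  N  X  N
 ·  0  0  0  0  0  0  0  0  0  0  0
 P  0  0  1  1  1  1  1  1  1  1  1
 P  0  0  1  1  1  1  2  2  2  2  2
 F  0  0  1  2  2  2  2  2  2  2  2
 N  0  0  1  2  2  2  2  2  3  3  3
 X  0  1  1  2  3  3  3  3  3  4  4
 P  0  1  2  2  3  3  4  4  4  4  4
 P  0  1  2  2  3  3  4  5  5  5  5
 C  0  1  2  2  3  3  4  5  5  5  5
 F  0  1  2  3  3  4  4  5  5  5  5
 N  0  1  2  3  3  4  4  5  6  6  6
 X  0  1  2  3  4  4  4  5  6  7  7
 P  0  1  2  3  4  4  5  5  6  7  7
dp[12][10] = 7. One LCS (by backtracking along matches): PFXPPNX.

7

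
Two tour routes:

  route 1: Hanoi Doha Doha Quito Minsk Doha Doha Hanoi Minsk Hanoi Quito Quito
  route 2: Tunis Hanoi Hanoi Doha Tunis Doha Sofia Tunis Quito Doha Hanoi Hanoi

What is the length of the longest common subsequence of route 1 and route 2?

Match Hanoi [1,3], then Doha [2,4], then Doha [3,6], then Quito [4,9], then Doha [7,10], then Hanoi [8,11], then Hanoi [10,12] — 7 stops in the same relative order in both, and the DP table's final entry dp[12][12] is also 7, so no common subsequence is longer.

7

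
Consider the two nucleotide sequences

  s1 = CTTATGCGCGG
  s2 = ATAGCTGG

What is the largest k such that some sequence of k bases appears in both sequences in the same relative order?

6

Match T (s1 #3, s2 #2), A (s1 #4, s2 #3), G (s1 #6, s2 #4), C (s1 #7, s2 #5), G (s1 #10, s2 #7), G (s1 #11, s2 #8) — 6 bases in the same relative order in both, and the DP table's final entry dp[11][8] is also 6, so no common subsequence is longer.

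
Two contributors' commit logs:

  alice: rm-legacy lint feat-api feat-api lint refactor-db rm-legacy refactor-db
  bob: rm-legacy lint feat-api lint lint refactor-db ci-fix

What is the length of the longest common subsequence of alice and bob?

Match rm-legacy (alice #1, bob #1) → lint (alice #2, bob #2) → feat-api (alice #3, bob #3) → lint (alice #5, bob #5) → refactor-db (alice #6, bob #6) — 5 commits in the same relative order in both. Since dp[8][7] = 5, nothing longer is possible.

5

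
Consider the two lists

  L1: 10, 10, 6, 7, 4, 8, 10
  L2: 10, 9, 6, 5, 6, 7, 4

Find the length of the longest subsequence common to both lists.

Let dp[i][j] be the LCS length of the first i values of L1 and the first j values of L2. dp[i][j] = dp[i-1][j-1]+1 when the i-th and j-th values match, else max(dp[i-1][j], dp[i][j-1]).
    · 10  9  6  5  6  7  4
 ·  0  0  0  0  0  0  0  0
10  0  1  1  1  1  1  1  1
10  0  1  1  1  1  1  1  1
 6  0  1  1  2  2  2  2  2
 7  0  1  1  2  2  2  3  3
 4  0  1  1  2  2  2  3  4
 8  0  1  1  2  2  2  3  4
10  0  1  1  2  2  2  3  4
dp[7][7] = 4. One LCS (by backtracking along matches): 10, 6, 7, 4.

4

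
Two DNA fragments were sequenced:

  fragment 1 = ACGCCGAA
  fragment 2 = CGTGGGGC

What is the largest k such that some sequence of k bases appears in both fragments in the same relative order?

Let dp[i][j] be the LCS length of the first i bases of fragment 1 and the first j bases of fragment 2. dp[i][j] = dp[i-1][j-1]+1 when the i-th and j-th bases match, else max(dp[i-1][j], dp[i][j-1]).
    ·  C  G  T  G  G  G  G  C
 ·  0  0  0  0  0  0  0  0  0
 A  0  0  0  0  0  0  0  0  0
 C  0  1  1  1  1  1  1  1  1
 G  0  1  2  2  2  2  2  2  2
 C  0  1  2  2  2  2  2  2  3
 C  0  1  2  2  2  2  2  2  3
 G  0  1  2  2  3  3  3  3  3
 A  0  1  2  2  3  3  3  3  3
 A  0  1  2  2  3  3  3  3  3
dp[8][8] = 3. One LCS (by backtracking along matches): CGC.

3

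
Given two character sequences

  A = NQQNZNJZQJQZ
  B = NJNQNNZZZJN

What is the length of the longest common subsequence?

6

Match N at A[1]=B[3], Q at A[2]=B[4], N at A[4]=B[6], Z at A[5]=B[8], Z at A[8]=B[9], J at A[10]=B[10] — 6 characters in the same relative order in both, and the DP table's final entry dp[12][11] is also 6, so no common subsequence is longer.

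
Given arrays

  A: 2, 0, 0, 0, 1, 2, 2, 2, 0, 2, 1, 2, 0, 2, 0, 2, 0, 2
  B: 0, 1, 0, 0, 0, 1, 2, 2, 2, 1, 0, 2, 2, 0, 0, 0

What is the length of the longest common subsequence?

Match 0 [2,3]; then 0 [3,4]; then 0 [4,5]; then 1 [5,6]; then 2 [6,7]; then 2 [7,8]; then 2 [8,9]; then 0 [9,11]; then 2 [10,12]; then 2 [12,13]; then 0 [13,14]; then 0 [15,15]; then 0 [17,16] — 13 values in the same relative order in both. Since dp[18][16] = 13, nothing longer is possible.

13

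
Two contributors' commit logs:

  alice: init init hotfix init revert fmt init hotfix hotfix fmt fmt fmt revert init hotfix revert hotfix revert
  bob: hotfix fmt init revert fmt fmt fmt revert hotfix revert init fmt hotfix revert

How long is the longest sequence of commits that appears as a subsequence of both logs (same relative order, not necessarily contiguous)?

Match hotfix [3,1]; then init [4,3]; then revert [5,4]; then fmt [10,5]; then fmt [11,6]; then fmt [12,7]; then revert [13,8]; then hotfix [15,9]; then revert [16,10]; then hotfix [17,13]; then revert [18,14] — 11 commits in the same relative order in both. The LCS DP gives dp[18][14] = 11, so this is optimal.

11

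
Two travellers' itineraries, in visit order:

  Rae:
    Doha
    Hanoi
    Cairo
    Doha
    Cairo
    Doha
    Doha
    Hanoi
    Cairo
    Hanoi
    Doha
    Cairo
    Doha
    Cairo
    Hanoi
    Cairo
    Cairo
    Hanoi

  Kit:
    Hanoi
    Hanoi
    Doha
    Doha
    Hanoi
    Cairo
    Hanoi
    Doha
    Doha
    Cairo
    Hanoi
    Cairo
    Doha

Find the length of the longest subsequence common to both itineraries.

One common subsequence of length 11: Hanoi [2,2], Doha [6,3], Doha [7,4], Hanoi [8,5], Cairo [9,6], Hanoi [10,7], Doha [11,8], Doha [13,9], Cairo [14,10], Hanoi [15,11], Cairo [16,12]. dp[18][13] = 11 confirms this is the maximum.

11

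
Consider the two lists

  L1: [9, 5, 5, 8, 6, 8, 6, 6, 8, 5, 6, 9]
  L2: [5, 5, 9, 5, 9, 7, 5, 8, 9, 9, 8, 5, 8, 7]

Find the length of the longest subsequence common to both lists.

Taking 9 (L1 #1, L2 #3); then 5 (L1 #2, L2 #4); then 5 (L1 #3, L2 #7); then 8 (L1 #4, L2 #8); then 8 (L1 #6, L2 #11); then 8 (L1 #9, L2 #13) gives a common subsequence of length 6. dp[12][14] = 6 confirms this is the maximum.

6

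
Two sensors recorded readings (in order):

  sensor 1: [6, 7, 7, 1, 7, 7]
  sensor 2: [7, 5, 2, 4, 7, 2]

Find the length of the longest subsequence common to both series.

One common subsequence of length 2: 7 [2,1], then 7 [3,5]. The LCS DP gives dp[6][6] = 2, so this is optimal.

2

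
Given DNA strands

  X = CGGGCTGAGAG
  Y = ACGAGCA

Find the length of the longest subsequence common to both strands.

Let dp[i][j] be the LCS length of the first i bases of X and the first j bases of Y. dp[i][j] = dp[i-1][j-1]+1 when the i-th and j-th bases match, else max(dp[i-1][j], dp[i][j-1]).
    ·  A  C  G  A  G  C  A
 ·  0  0  0  0  0  0  0  0
 C  0  0  1  1  1  1  1  1
 G  0  0  1  2  2  2  2  2
 G  0  0  1  2  2  3  3  3
 G  0  0  1  2  2  3  3  3
 C  0  0  1  2  2  3  4  4
 T  0  0  1  2  2  3  4  4
 G  0  0  1  2  2  3  4  4
 A  0  1  1  2  3  3  4  5
 G  0  1  1  2  3  4  4  5
 A  0  1  1  2  3  4  4  5
 G  0  1  1  2  3  4  4  5
dp[11][7] = 5. One LCS (by backtracking along matches): CGGCA.

5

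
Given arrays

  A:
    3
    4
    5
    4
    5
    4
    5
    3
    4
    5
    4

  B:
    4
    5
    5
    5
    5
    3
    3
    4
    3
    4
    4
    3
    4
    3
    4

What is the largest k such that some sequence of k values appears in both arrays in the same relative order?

Pick 3 at A[1]=B[7]; then 4 at A[2]=B[8]; then 4 at A[4]=B[10]; then 4 at A[6]=B[11]; then 3 at A[8]=B[12]; then 4 at A[9]=B[13]; then 4 at A[11]=B[15]; all 7 values appear in both, in order. Since dp[11][15] = 7, nothing longer is possible.

7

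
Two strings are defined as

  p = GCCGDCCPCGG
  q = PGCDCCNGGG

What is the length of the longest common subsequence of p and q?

Match G at p[1]=q[2] → C at p[3]=q[3] → D at p[5]=q[4] → C at p[6]=q[5] → C at p[7]=q[6] → G at p[10]=q[9] → G at p[11]=q[10] — 7 characters in the same relative order in both, and the DP table's final entry dp[11][10] is also 7, so no common subsequence is longer.

7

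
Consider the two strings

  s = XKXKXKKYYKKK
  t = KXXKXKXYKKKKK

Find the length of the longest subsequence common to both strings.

10

Taking X [1,3] → K [2,4] → X [3,5] → K [4,6] → X [5,7] → K [6,9] → K [7,10] → K [10,11] → K [11,12] → K [12,13] gives a common subsequence of length 10, and the DP table's final entry dp[12][13] is also 10, so no common subsequence is longer.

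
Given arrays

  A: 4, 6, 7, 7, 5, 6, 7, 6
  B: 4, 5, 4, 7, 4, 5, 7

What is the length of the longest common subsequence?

Let dp[i][j] be the LCS length of the first i values of A and the first j values of B. dp[i][j] = dp[i-1][j-1]+1 when the i-th and j-th values match, else max(dp[i-1][j], dp[i][j-1]).
    ·  4  5  4  7  4  5  7
 ·  0  0  0  0  0  0  0  0
 4  0  1  1  1  1  1  1  1
 6  0  1  1  1  1  1  1  1
 7  0  1  1  1  2  2  2  2
 7  0  1  1  1  2  2  2  3
 5  0  1  2  2  2  2  3  3
 6  0  1  2  2  2  2  3  3
 7  0  1  2  2  3  3  3  4
 6  0  1  2  2  3  3  3  4
dp[8][7] = 4. One LCS (by backtracking along matches): 4, 7, 5, 7.

4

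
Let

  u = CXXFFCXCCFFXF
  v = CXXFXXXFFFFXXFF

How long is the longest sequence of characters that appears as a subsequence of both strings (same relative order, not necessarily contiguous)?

9

Match C at u[1]=v[1]; then X at u[2]=v[6]; then X at u[3]=v[7]; then F at u[4]=v[8]; then F at u[5]=v[9]; then F at u[10]=v[10]; then F at u[11]=v[11]; then X at u[12]=v[13]; then F at u[13]=v[15] — 9 characters in the same relative order in both. dp[13][15] = 9 confirms this is the maximum.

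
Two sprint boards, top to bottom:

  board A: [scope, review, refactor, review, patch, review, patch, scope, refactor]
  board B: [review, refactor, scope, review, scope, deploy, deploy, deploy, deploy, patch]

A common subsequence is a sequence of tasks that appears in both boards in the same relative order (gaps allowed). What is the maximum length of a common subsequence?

Pick review [2,1], then refactor [3,2], then review [4,4], then patch [7,10]; all 4 tasks appear in both, in order, and the DP table's final entry dp[9][10] is also 4, so no common subsequence is longer.

4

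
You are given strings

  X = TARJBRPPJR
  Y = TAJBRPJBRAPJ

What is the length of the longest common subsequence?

Match T (X #1, Y #1), then A (X #2, Y #2), then R (X #3, Y #5), then J (X #4, Y #7), then B (X #5, Y #8), then R (X #6, Y #9), then P (X #8, Y #11), then J (X #9, Y #12) — 8 characters in the same relative order in both, and the DP table's final entry dp[10][12] is also 8, so no common subsequence is longer.

8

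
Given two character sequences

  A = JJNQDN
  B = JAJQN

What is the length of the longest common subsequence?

4

Let dp[i][j] be the LCS length of the first i characters of A and the first j characters of B. dp[i][j] = dp[i-1][j-1]+1 when the i-th and j-th characters match, else max(dp[i-1][j], dp[i][j-1]).
    ·  J  A  J  Q  N
 ·  0  0  0  0  0  0
 J  0  1  1  1  1  1
 J  0  1  1  2  2  2
 N  0  1  1  2  2  3
 Q  0  1  1  2  3  3
 D  0  1  1  2  3  3
 N  0  1  1  2  3  4
dp[6][5] = 4. One LCS (by backtracking along matches): JJQN.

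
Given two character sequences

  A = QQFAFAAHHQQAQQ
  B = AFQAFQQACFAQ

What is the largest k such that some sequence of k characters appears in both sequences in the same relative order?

7

One common subsequence of length 7: Q (A #2, B #3), A (A #4, B #4), F (A #5, B #5), Q (A #10, B #6), Q (A #11, B #7), A (A #12, B #11), Q (A #14, B #12). Since dp[14][12] = 7, nothing longer is possible.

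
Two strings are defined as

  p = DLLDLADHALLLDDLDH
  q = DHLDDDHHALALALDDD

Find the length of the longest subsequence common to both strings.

Pick D at p[1]=q[1] → L at p[2]=q[3] → D at p[4]=q[5] → D at p[7]=q[6] → H at p[8]=q[8] → A at p[9]=q[9] → L at p[10]=q[10] → L at p[11]=q[12] → L at p[12]=q[14] → D at p[13]=q[15] → D at p[14]=q[16] → D at p[16]=q[17]; all 12 characters appear in both, in order, and the DP table's final entry dp[17][17] is also 12, so no common subsequence is longer.

12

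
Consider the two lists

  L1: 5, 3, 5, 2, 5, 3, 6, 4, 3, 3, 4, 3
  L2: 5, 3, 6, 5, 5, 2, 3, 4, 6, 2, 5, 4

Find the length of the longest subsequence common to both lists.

Match 5 [1,1] → 3 [2,2] → 5 [3,5] → 2 [4,6] → 3 [6,7] → 6 [7,9] → 4 [11,12] — 7 values in the same relative order in both. dp[12][12] = 7 confirms this is the maximum.

7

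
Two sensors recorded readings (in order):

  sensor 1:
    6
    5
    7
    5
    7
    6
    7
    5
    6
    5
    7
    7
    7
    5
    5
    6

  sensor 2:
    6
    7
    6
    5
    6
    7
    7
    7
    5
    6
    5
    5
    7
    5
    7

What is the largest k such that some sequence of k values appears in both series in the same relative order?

Match 6 (sensor 1 #1, sensor 2 #3); then 5 (sensor 1 #2, sensor 2 #4); then 7 (sensor 1 #3, sensor 2 #6); then 7 (sensor 1 #5, sensor 2 #7); then 7 (sensor 1 #7, sensor 2 #8); then 5 (sensor 1 #8, sensor 2 #9); then 6 (sensor 1 #9, sensor 2 #10); then 5 (sensor 1 #10, sensor 2 #12); then 7 (sensor 1 #11, sensor 2 #13); then 7 (sensor 1 #13, sensor 2 #15) — 10 values in the same relative order in both, and the DP table's final entry dp[16][15] is also 10, so no common subsequence is longer.

10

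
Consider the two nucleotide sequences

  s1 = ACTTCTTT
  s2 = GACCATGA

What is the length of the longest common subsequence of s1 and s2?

4

Taking A [1,2]; then C [2,3]; then C [5,4]; then T [6,6] gives a common subsequence of length 4. dp[8][8] = 4 confirms this is the maximum.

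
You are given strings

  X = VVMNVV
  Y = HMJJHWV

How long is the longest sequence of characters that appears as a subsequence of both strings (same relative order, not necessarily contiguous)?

2

Taking M (X #3, Y #2), V (X #6, Y #7) gives a common subsequence of length 2. The LCS DP gives dp[6][7] = 2, so this is optimal.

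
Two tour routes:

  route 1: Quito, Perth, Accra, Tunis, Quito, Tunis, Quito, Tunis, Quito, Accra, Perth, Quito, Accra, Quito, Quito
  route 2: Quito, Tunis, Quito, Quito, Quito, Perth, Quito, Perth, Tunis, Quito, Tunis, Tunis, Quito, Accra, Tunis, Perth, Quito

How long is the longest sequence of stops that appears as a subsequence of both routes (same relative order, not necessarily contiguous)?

10

Taking Quito [1,7] → Perth [2,8] → Tunis [4,9] → Quito [5,10] → Tunis [6,11] → Tunis [8,12] → Quito [9,13] → Accra [10,14] → Perth [11,16] → Quito [15,17] gives a common subsequence of length 10. dp[15][17] = 10 confirms this is the maximum.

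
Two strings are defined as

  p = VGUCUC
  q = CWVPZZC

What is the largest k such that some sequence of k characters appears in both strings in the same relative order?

Let dp[i][j] be the LCS length of the first i characters of p and the first j characters of q. dp[i][j] = dp[i-1][j-1]+1 when the i-th and j-th characters match, else max(dp[i-1][j], dp[i][j-1]).
    ·  C  W  V  P  Z  Z  C
 ·  0  0  0  0  0  0  0  0
 V  0  0  0  1  1  1  1  1
 G  0  0  0  1  1  1  1  1
 U  0  0  0  1  1  1  1  1
 C  0  1  1  1  1  1  1  2
 U  0  1  1  1  1  1  1  2
 C  0  1  1  1  1  1  1  2
dp[6][7] = 2. One LCS (by backtracking along matches): VC.

2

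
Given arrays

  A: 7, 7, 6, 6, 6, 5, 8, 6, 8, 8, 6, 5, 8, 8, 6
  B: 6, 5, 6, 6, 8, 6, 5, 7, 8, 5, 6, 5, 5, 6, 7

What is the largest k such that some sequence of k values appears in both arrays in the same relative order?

9

Pick 6 (A #3, B #1) → 6 (A #4, B #3) → 6 (A #5, B #4) → 8 (A #7, B #5) → 6 (A #8, B #6) → 8 (A #9, B #9) → 6 (A #11, B #11) → 5 (A #12, B #13) → 6 (A #15, B #14); all 9 values appear in both, in order. The LCS DP gives dp[15][15] = 9, so this is optimal.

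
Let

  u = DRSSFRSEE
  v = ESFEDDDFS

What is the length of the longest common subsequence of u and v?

Let dp[i][j] be the LCS length of the first i characters of u and the first j characters of v. dp[i][j] = dp[i-1][j-1]+1 when the i-th and j-th characters match, else max(dp[i-1][j], dp[i][j-1]).
    ·  E  S  F  E  D  D  D  F  S
 ·  0  0  0  0  0  0  0  0  0  0
 D  0  0  0  0  0  1  1  1  1  1
 R  0  0  0  0  0  1  1  1  1  1
 S  0  0  1  1  1  1  1  1  1  2
 S  0  0  1  1  1  1  1  1  1  2
 F  0  0  1  2  2  2  2  2  2  2
 R  0  0  1  2  2  2  2  2  2  2
 S  0  0  1  2  2  2  2  2  2  3
 E  0  1  1  2  3  3  3  3  3  3
 E  0  1  1  2  3  3  3  3  3  3
dp[9][9] = 3. One LCS (by backtracking along matches): DFS.

3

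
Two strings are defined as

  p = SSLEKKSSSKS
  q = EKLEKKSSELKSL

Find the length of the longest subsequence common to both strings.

8

Let dp[i][j] be the LCS length of the first i characters of p and the first j characters of q. dp[i][j] = dp[i-1][j-1]+1 when the i-th and j-th characters match, else max(dp[i-1][j], dp[i][j-1]).
    ·  E  K  L  E  K  K  S  S  E  L  K  S  L
 ·  0  0  0  0  0  0  0  0  0  0  0  0  0  0
 S  0  0  0  0  0  0  0  1  1  1  1  1  1  1
 S  0  0  0  0  0  0  0  1  2  2  2  2  2  2
 L  0  0  0  1  1  1  1  1  2  2  3  3  3  3
 E  0  1  1  1  2  2  2  2  2  3  3  3  3  3
 K  0  1  2  2  2  3  3  3  3  3  3  4  4  4
 K  0  1  2  2  2  3  4  4  4  4  4  4  4  4
 S  0  1  2  2  2  3  4  5  5  5  5  5  5  5
 S  0  1  2  2  2  3  4  5  6  6  6  6  6  6
 S  0  1  2  2  2  3  4  5  6  6  6  6  7  7
 K  0  1  2  2  2  3  4  5  6  6  6  7  7  7
 S  0  1  2  2  2  3  4  5  6  6  6  7  8  8
dp[11][13] = 8. One LCS (by backtracking along matches): LEKKSSKS.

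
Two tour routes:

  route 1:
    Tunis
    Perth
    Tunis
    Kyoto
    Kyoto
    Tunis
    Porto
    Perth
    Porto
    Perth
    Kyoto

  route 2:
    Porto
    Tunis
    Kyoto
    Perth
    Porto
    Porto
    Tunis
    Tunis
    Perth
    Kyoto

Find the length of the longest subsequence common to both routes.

Taking Tunis at route 1[1]=route 2[2], Perth at route 1[2]=route 2[4], Tunis at route 1[3]=route 2[7], Tunis at route 1[6]=route 2[8], Perth at route 1[10]=route 2[9], Kyoto at route 1[11]=route 2[10] gives a common subsequence of length 6, and the DP table's final entry dp[11][10] is also 6, so no common subsequence is longer.

6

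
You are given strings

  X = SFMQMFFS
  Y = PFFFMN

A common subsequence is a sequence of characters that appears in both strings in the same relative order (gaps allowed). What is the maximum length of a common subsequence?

Taking F at X[2]=Y[2], then F at X[6]=Y[3], then F at X[7]=Y[4] gives a common subsequence of length 3, and the DP table's final entry dp[8][6] is also 3, so no common subsequence is longer.

3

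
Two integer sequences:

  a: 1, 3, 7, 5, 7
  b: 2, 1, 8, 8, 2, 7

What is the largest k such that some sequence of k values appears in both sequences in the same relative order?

Let dp[i][j] be the LCS length of the first i values of a and the first j values of b. dp[i][j] = dp[i-1][j-1]+1 when the i-th and j-th values match, else max(dp[i-1][j], dp[i][j-1]).
    ·  2  1  8  8  2  7
 ·  0  0  0  0  0  0  0
 1  0  0  1  1  1  1  1
 3  0  0  1  1  1  1  1
 7  0  0  1  1  1  1  2
 5  0  0  1  1  1  1  2
 7  0  0  1  1  1  1  2
dp[5][6] = 2. One LCS (by backtracking along matches): 1, 7.

2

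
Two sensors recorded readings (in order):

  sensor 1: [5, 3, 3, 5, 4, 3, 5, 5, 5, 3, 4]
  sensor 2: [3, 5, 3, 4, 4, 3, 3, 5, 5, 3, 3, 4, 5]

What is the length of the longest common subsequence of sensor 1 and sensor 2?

8

Pick 5 [1,2]; then 3 [2,3]; then 3 [3,6]; then 3 [6,7]; then 5 [7,8]; then 5 [8,9]; then 3 [10,11]; then 4 [11,12]; all 8 values appear in both, in order. The LCS DP gives dp[11][13] = 8, so this is optimal.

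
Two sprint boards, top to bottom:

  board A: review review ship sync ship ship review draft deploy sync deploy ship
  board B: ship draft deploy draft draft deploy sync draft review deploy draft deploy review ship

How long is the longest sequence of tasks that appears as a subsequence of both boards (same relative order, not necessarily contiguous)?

6

One common subsequence of length 6: ship at board A[3]=board B[1]; then sync at board A[4]=board B[7]; then review at board A[7]=board B[9]; then draft at board A[8]=board B[11]; then deploy at board A[9]=board B[12]; then ship at board A[12]=board B[14]. Since dp[12][14] = 6, nothing longer is possible.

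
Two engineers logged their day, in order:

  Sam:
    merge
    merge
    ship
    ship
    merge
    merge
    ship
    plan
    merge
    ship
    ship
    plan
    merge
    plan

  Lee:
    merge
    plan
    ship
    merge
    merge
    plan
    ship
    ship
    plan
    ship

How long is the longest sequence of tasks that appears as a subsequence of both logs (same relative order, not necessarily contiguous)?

8

Pick merge [1,1], ship [4,3], merge [5,4], merge [6,5], plan [8,6], ship [10,7], ship [11,8], plan [12,9]; all 8 tasks appear in both, in order. dp[14][10] = 8 confirms this is the maximum.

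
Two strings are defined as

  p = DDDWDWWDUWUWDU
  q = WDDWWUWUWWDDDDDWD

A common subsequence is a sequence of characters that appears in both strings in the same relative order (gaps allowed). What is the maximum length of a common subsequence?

9

One common subsequence of length 9: D (p #2, q #2); then D (p #3, q #3); then W (p #4, q #4); then W (p #6, q #5); then W (p #7, q #7); then U (p #9, q #8); then W (p #10, q #10); then W (p #12, q #16); then D (p #13, q #17). The LCS DP gives dp[14][17] = 9, so this is optimal.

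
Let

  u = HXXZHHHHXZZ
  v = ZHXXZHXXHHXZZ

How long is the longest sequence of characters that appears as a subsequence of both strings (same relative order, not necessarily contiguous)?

10

Let dp[i][j] be the LCS length of the first i characters of u and the first j characters of v. dp[i][j] = dp[i-1][j-1]+1 when the i-th and j-th characters match, else max(dp[i-1][j], dp[i][j-1]).
    ·  Z  H  X  X  Z  H  X  X  H  H  X  Z  Z
 ·  0  0  0  0  0  0  0  0  0  0  0  0  0  0
 H  0  0  1  1  1  1  1  1  1  1  1  1  1  1
 X  0  0  1  2  2  2  2  2  2  2  2  2  2  2
 X  0  0  1  2  3  3  3  3  3  3  3  3  3  3
 Z  0  1  1  2  3  4  4  4  4  4  4  4  4  4
 H  0  1  2  2  3  4  5  5  5  5  5  5  5  5
 H  0  1  2  2  3  4  5  5  5  6  6  6  6  6
 H  0  1  2  2  3  4  5  5  5  6  7  7  7  7
 H  0  1  2  2  3  4  5  5  5  6  7  7  7  7
 X  0  1  2  3  3  4  5  6  6  6  7  8  8  8
 Z  0  1  2  3  3  4  5  6  6  6  7  8  9  9
 Z  0  1  2  3  3  4  5  6  6  6  7  8  9 10
dp[11][13] = 10. One LCS (by backtracking along matches): HXXZHHHXZZ.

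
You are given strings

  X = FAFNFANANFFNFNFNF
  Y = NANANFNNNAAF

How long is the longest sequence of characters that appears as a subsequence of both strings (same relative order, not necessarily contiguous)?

Match N at X[4]=Y[1], then A at X[6]=Y[2], then N at X[7]=Y[3], then A at X[8]=Y[4], then N at X[9]=Y[5], then F at X[11]=Y[6], then N at X[12]=Y[7], then N at X[14]=Y[8], then N at X[16]=Y[9], then F at X[17]=Y[12] — 10 characters in the same relative order in both. Since dp[17][12] = 10, nothing longer is possible.

10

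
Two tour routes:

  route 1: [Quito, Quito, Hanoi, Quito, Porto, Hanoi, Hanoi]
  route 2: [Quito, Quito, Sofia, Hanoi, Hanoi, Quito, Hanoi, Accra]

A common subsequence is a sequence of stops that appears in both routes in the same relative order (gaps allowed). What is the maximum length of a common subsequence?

5

One common subsequence of length 5: Quito at route 1[1]=route 2[1], then Quito at route 1[2]=route 2[2], then Hanoi at route 1[3]=route 2[5], then Quito at route 1[4]=route 2[6], then Hanoi at route 1[6]=route 2[7]. Since dp[7][8] = 5, nothing longer is possible.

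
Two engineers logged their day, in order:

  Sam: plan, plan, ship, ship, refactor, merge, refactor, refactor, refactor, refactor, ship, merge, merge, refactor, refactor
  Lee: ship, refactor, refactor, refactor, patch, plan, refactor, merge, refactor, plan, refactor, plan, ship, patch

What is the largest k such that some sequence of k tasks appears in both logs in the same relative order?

8

Match ship (Sam #4, Lee #1) → refactor (Sam #5, Lee #2) → refactor (Sam #7, Lee #3) → refactor (Sam #8, Lee #4) → refactor (Sam #10, Lee #7) → merge (Sam #13, Lee #8) → refactor (Sam #14, Lee #9) → refactor (Sam #15, Lee #11) — 8 tasks in the same relative order in both. dp[15][14] = 8 confirms this is the maximum.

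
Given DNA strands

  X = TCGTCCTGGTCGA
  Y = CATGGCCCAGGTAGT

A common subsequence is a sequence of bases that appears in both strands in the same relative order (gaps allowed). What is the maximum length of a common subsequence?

Taking T [1,3], then C [2,6], then C [5,7], then C [6,8], then G [8,10], then G [9,11], then T [10,12], then G [12,14] gives a common subsequence of length 8. Since dp[13][15] = 8, nothing longer is possible.

8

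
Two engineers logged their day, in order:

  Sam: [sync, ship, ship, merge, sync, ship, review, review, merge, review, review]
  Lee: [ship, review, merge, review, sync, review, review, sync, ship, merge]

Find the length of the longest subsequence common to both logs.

6

Taking ship (Sam #2, Lee #1); then merge (Sam #4, Lee #3); then sync (Sam #5, Lee #5); then review (Sam #7, Lee #6); then review (Sam #8, Lee #7); then merge (Sam #9, Lee #10) gives a common subsequence of length 6, and the DP table's final entry dp[11][10] is also 6, so no common subsequence is longer.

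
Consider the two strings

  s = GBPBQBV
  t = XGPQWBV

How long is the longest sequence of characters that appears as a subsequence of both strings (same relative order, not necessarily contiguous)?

Let dp[i][j] be the LCS length of the first i characters of s and the first j characters of t. dp[i][j] = dp[i-1][j-1]+1 when the i-th and j-th characters match, else max(dp[i-1][j], dp[i][j-1]).
    ·  X  G  P  Q  W  B  V
 ·  0  0  0  0  0  0  0  0
 G  0  0  1  1  1  1  1  1
 B  0  0  1  1  1  1  2  2
 P  0  0  1  2  2  2  2  2
 B  0  0  1  2  2  2  3  3
 Q  0  0  1  2  3  3  3  3
 B  0  0  1  2  3  3  4  4
 V  0  0  1  2  3  3  4  5
dp[7][7] = 5. One LCS (by backtracking along matches): GPQBV.

5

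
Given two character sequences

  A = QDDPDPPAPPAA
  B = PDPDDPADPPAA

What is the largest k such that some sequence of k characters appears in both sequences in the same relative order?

9

Pick D at A[2]=B[2], then D at A[3]=B[4], then D at A[5]=B[5], then P at A[7]=B[6], then A at A[8]=B[7], then P at A[9]=B[9], then P at A[10]=B[10], then A at A[11]=B[11], then A at A[12]=B[12]; all 9 characters appear in both, in order, and the DP table's final entry dp[12][12] is also 9, so no common subsequence is longer.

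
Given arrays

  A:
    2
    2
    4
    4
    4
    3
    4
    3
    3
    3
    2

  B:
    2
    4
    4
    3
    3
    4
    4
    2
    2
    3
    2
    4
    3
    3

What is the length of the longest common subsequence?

Taking 2 (A #1, B #1), 4 (A #3, B #3), 4 (A #4, B #6), 4 (A #5, B #7), 3 (A #6, B #10), 4 (A #7, B #12), 3 (A #9, B #13), 3 (A #10, B #14) gives a common subsequence of length 8. dp[11][14] = 8 confirms this is the maximum.

8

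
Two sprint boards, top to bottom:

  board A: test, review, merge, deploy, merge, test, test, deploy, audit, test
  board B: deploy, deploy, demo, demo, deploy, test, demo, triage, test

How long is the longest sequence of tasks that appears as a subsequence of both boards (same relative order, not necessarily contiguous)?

One common subsequence of length 3: deploy (board A #4, board B #5), test (board A #6, board B #6), test (board A #10, board B #9). The LCS DP gives dp[10][9] = 3, so this is optimal.

3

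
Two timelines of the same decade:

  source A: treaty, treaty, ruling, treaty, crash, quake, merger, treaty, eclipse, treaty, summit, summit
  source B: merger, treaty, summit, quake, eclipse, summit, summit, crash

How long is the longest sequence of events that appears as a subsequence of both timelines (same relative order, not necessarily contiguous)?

One common subsequence of length 5: treaty [1,2]; then quake [6,4]; then eclipse [9,5]; then summit [11,6]; then summit [12,7]. The LCS DP gives dp[12][8] = 5, so this is optimal.

5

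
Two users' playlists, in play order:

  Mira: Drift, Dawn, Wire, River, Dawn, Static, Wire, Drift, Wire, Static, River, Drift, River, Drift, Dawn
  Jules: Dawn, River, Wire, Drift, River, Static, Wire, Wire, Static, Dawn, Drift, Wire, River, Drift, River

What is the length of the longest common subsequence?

10

Taking Dawn at Mira[2]=Jules[1]; then Wire at Mira[3]=Jules[3]; then River at Mira[4]=Jules[5]; then Static at Mira[6]=Jules[6]; then Wire at Mira[7]=Jules[8]; then Drift at Mira[8]=Jules[11]; then Wire at Mira[9]=Jules[12]; then River at Mira[11]=Jules[13]; then Drift at Mira[12]=Jules[14]; then River at Mira[13]=Jules[15] gives a common subsequence of length 10. dp[15][15] = 10 confirms this is the maximum.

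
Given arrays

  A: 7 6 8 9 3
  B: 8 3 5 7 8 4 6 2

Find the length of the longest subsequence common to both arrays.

2

One common subsequence of length 2: 7 at A[1]=B[4] → 6 at A[2]=B[7]. dp[5][8] = 2 confirms this is the maximum.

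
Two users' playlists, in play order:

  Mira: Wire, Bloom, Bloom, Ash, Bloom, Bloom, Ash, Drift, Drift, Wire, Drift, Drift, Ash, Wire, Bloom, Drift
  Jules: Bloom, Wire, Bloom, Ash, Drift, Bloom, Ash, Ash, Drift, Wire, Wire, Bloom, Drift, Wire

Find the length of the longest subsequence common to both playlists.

Match Wire (Mira #1, Jules #2) → Bloom (Mira #2, Jules #3) → Bloom (Mira #3, Jules #6) → Ash (Mira #4, Jules #7) → Ash (Mira #7, Jules #8) → Drift (Mira #9, Jules #9) → Wire (Mira #10, Jules #10) → Wire (Mira #14, Jules #11) → Bloom (Mira #15, Jules #12) → Drift (Mira #16, Jules #13) — 10 songs in the same relative order in both. The LCS DP gives dp[16][14] = 10, so this is optimal.

10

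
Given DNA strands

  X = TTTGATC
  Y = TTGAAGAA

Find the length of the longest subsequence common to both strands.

Match T at X[1]=Y[1] → T at X[2]=Y[2] → G at X[4]=Y[6] → A at X[5]=Y[8] — 4 bases in the same relative order in both. The LCS DP gives dp[7][8] = 4, so this is optimal.

4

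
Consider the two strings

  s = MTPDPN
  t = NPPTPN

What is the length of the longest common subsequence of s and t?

Match T (s #2, t #4) → P (s #5, t #5) → N (s #6, t #6) — 3 characters in the same relative order in both. Since dp[6][6] = 3, nothing longer is possible.

3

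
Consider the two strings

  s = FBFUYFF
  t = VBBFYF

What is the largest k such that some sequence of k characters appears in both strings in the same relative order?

4

Let dp[i][j] be the LCS length of the first i characters of s and the first j characters of t. dp[i][j] = dp[i-1][j-1]+1 when the i-th and j-th characters match, else max(dp[i-1][j], dp[i][j-1]).
    ·  V  B  B  F  Y  F
 ·  0  0  0  0  0  0  0
 F  0  0  0  0  1  1  1
 B  0  0  1  1  1  1  1
 F  0  0  1  1  2  2  2
 U  0  0  1  1  2  2  2
 Y  0  0  1  1  2  3  3
 F  0  0  1  1  2  3  4
 F  0  0  1  1  2  3  4
dp[7][6] = 4. One LCS (by backtracking along matches): BFYF.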